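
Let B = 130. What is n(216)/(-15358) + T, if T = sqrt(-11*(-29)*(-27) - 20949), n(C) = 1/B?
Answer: -1/1996540 + I*sqrt(29562) ≈ -5.0087e-7 + 171.94*I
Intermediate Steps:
n(C) = 1/130
T = I*sqrt(29562) (T = sqrt(319*(-27) - 20949) = sqrt(-8613 - 20949) = sqrt(-29562) = I*sqrt(29562) ≈ 171.94*I)
n(216)/(-15358) + T = (1/130)/(-15358) + I*sqrt(29562) = (1/130)*(-1/15358) + I*sqrt(29562) = -1/1996540 + I*sqrt(29562)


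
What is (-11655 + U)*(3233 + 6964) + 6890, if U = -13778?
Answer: -259333411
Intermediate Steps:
(-11655 + U)*(3233 + 6964) + 6890 = (-11655 - 13778)*(3233 + 6964) + 6890 = -25433*10197 + 6890 = -259340301 + 6890 = -259333411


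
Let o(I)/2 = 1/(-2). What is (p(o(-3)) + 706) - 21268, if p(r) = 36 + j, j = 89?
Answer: -20437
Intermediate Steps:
o(I) = -1 (o(I) = 2/(-2) = 2*(-½) = -1)
p(r) = 125 (p(r) = 36 + 89 = 125)
(p(o(-3)) + 706) - 21268 = (125 + 706) - 21268 = 831 - 21268 = -20437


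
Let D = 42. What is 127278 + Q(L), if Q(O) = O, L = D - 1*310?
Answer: 127010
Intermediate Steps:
L = -268 (L = 42 - 1*310 = 42 - 310 = -268)
127278 + Q(L) = 127278 - 268 = 127010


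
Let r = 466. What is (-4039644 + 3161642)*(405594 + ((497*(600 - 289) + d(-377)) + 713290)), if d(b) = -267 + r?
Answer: -1118267247300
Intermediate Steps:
d(b) = 199 (d(b) = -267 + 466 = 199)
(-4039644 + 3161642)*(405594 + ((497*(600 - 289) + d(-377)) + 713290)) = (-4039644 + 3161642)*(405594 + ((497*(600 - 289) + 199) + 713290)) = -878002*(405594 + ((497*311 + 199) + 713290)) = -878002*(405594 + ((154567 + 199) + 713290)) = -878002*(405594 + (154766 + 713290)) = -878002*(405594 + 868056) = -878002*1273650 = -1118267247300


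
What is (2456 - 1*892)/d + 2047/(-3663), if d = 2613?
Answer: 126707/3190473 ≈ 0.039714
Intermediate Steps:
(2456 - 1*892)/d + 2047/(-3663) = (2456 - 1*892)/2613 + 2047/(-3663) = (2456 - 892)*(1/2613) + 2047*(-1/3663) = 1564*(1/2613) - 2047/3663 = 1564/2613 - 2047/3663 = 126707/3190473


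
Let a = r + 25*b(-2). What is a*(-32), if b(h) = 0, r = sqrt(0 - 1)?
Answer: -32*I ≈ -32.0*I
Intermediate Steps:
r = I (r = sqrt(-1) = I ≈ 1.0*I)
a = I (a = I + 25*0 = I + 0 = I ≈ 1.0*I)
a*(-32) = I*(-32) = -32*I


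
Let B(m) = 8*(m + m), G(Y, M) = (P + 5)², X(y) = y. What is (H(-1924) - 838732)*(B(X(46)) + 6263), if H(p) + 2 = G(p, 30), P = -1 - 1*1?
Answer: -5870236275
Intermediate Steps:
P = -2 (P = -1 - 1 = -2)
G(Y, M) = 9 (G(Y, M) = (-2 + 5)² = 3² = 9)
B(m) = 16*m (B(m) = 8*(2*m) = 16*m)
H(p) = 7 (H(p) = -2 + 9 = 7)
(H(-1924) - 838732)*(B(X(46)) + 6263) = (7 - 838732)*(16*46 + 6263) = -838725*(736 + 6263) = -838725*6999 = -5870236275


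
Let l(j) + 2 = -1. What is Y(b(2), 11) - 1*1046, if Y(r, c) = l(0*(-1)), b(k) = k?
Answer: -1049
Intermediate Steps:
l(j) = -3 (l(j) = -2 - 1 = -3)
Y(r, c) = -3
Y(b(2), 11) - 1*1046 = -3 - 1*1046 = -3 - 1046 = -1049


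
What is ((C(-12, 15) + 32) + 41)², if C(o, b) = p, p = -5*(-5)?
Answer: 9604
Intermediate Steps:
p = 25
C(o, b) = 25
((C(-12, 15) + 32) + 41)² = ((25 + 32) + 41)² = (57 + 41)² = 98² = 9604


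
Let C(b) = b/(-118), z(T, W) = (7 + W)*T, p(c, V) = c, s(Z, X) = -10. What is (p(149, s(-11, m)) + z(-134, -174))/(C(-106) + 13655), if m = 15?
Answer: 147677/89522 ≈ 1.6496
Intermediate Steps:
z(T, W) = T*(7 + W)
C(b) = -b/118 (C(b) = b*(-1/118) = -b/118)
(p(149, s(-11, m)) + z(-134, -174))/(C(-106) + 13655) = (149 - 134*(7 - 174))/(-1/118*(-106) + 13655) = (149 - 134*(-167))/(53/59 + 13655) = (149 + 22378)/(805698/59) = 22527*(59/805698) = 147677/89522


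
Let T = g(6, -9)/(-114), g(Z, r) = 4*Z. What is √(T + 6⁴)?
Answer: 2*√116945/19 ≈ 35.997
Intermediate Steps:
T = -4/19 (T = (4*6)/(-114) = 24*(-1/114) = -4/19 ≈ -0.21053)
√(T + 6⁴) = √(-4/19 + 6⁴) = √(-4/19 + 1296) = √(24620/19) = 2*√116945/19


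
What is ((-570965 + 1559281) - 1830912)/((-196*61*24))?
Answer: 210649/71736 ≈ 2.9364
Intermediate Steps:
((-570965 + 1559281) - 1830912)/((-196*61*24)) = (988316 - 1830912)/((-11956*24)) = -842596/(-286944) = -842596*(-1/286944) = 210649/71736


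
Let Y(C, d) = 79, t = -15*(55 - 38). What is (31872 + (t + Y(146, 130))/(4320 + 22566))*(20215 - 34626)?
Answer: -6174468002488/13443 ≈ -4.5931e+8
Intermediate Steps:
t = -255 (t = -15*17 = -255)
(31872 + (t + Y(146, 130))/(4320 + 22566))*(20215 - 34626) = (31872 + (-255 + 79)/(4320 + 22566))*(20215 - 34626) = (31872 - 176/26886)*(-14411) = (31872 - 176*1/26886)*(-14411) = (31872 - 88/13443)*(-14411) = (428455208/13443)*(-14411) = -6174468002488/13443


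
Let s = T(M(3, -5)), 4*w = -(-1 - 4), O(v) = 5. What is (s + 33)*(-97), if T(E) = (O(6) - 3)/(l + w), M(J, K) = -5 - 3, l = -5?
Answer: -47239/15 ≈ -3149.3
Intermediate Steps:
w = 5/4 (w = (-(-1 - 4))/4 = (-1*(-5))/4 = (¼)*5 = 5/4 ≈ 1.2500)
M(J, K) = -8
T(E) = -8/15 (T(E) = (5 - 3)/(-5 + 5/4) = 2/(-15/4) = 2*(-4/15) = -8/15)
s = -8/15 ≈ -0.53333
(s + 33)*(-97) = (-8/15 + 33)*(-97) = (487/15)*(-97) = -47239/15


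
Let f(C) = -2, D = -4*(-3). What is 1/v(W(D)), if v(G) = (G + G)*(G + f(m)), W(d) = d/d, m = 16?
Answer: -1/2 ≈ -0.50000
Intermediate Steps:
D = 12
W(d) = 1
v(G) = 2*G*(-2 + G) (v(G) = (G + G)*(G - 2) = (2*G)*(-2 + G) = 2*G*(-2 + G))
1/v(W(D)) = 1/(2*1*(-2 + 1)) = 1/(2*1*(-1)) = 1/(-2) = -1/2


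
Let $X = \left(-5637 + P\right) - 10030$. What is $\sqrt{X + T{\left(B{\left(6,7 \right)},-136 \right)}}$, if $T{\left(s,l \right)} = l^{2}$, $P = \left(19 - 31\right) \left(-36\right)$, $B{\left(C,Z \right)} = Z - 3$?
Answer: $\sqrt{3261} \approx 57.105$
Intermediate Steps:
$B{\left(C,Z \right)} = -3 + Z$ ($B{\left(C,Z \right)} = Z - 3 = -3 + Z$)
$P = 432$ ($P = \left(-12\right) \left(-36\right) = 432$)
$X = -15235$ ($X = \left(-5637 + 432\right) - 10030 = -5205 - 10030 = -15235$)
$\sqrt{X + T{\left(B{\left(6,7 \right)},-136 \right)}} = \sqrt{-15235 + \left(-136\right)^{2}} = \sqrt{-15235 + 18496} = \sqrt{3261}$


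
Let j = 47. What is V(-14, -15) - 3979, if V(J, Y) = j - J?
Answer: -3918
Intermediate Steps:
V(J, Y) = 47 - J
V(-14, -15) - 3979 = (47 - 1*(-14)) - 3979 = (47 + 14) - 3979 = 61 - 3979 = -3918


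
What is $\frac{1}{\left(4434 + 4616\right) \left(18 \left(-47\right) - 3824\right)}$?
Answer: $- \frac{1}{42263500} \approx -2.3661 \cdot 10^{-8}$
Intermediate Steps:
$\frac{1}{\left(4434 + 4616\right) \left(18 \left(-47\right) - 3824\right)} = \frac{1}{9050 \left(-846 - 3824\right)} = \frac{1}{9050 \left(-4670\right)} = \frac{1}{-42263500} = - \frac{1}{42263500}$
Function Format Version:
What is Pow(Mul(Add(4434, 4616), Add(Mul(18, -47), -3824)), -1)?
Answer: Rational(-1, 42263500) ≈ -2.3661e-8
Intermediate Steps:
Pow(Mul(Add(4434, 4616), Add(Mul(18, -47), -3824)), -1) = Pow(Mul(9050, Add(-846, -3824)), -1) = Pow(Mul(9050, -4670), -1) = Pow(-42263500, -1) = Rational(-1, 42263500)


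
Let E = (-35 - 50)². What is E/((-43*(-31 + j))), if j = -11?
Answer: 7225/1806 ≈ 4.0006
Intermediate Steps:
E = 7225 (E = (-85)² = 7225)
E/((-43*(-31 + j))) = 7225/((-43*(-31 - 11))) = 7225/((-43*(-42))) = 7225/1806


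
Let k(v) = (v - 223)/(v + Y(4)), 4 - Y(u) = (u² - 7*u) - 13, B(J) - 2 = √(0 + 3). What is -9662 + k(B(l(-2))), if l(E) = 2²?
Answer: -4631525/479 + 126*√3/479 ≈ -9668.7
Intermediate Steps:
l(E) = 4
B(J) = 2 + √3 (B(J) = 2 + √(0 + 3) = 2 + √3)
Y(u) = 17 - u² + 7*u (Y(u) = 4 - ((u² - 7*u) - 13) = 4 - (-13 + u² - 7*u) = 4 + (13 - u² + 7*u) = 17 - u² + 7*u)
k(v) = (-223 + v)/(29 + v) (k(v) = (v - 223)/(v + (17 - 1*4² + 7*4)) = (-223 + v)/(v + (17 - 1*16 + 28)) = (-223 + v)/(v + (17 - 16 + 28)) = (-223 + v)/(v + 29) = (-223 + v)/(29 + v))
-9662 + k(B(l(-2))) = -9662 + (-223 + (2 + √3))/(29 + (2 + √3)) = -9662 + (-221 + √3)/(31 + √3)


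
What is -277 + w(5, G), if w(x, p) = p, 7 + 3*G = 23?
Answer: -815/3 ≈ -271.67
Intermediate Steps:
G = 16/3 (G = -7/3 + (⅓)*23 = -7/3 + 23/3 = 16/3 ≈ 5.3333)
-277 + w(5, G) = -277 + 16/3 = -815/3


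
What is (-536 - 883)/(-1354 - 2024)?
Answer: 473/1126 ≈ 0.42007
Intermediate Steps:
(-536 - 883)/(-1354 - 2024) = -1419/(-3378) = -1419*(-1/3378) = 473/1126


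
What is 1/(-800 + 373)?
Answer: -1/427 ≈ -0.0023419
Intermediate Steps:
1/(-800 + 373) = 1/(-427) = -1/427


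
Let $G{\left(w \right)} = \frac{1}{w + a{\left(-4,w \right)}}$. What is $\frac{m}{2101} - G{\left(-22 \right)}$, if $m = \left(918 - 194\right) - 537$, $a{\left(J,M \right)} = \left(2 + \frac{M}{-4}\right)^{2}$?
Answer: $\frac{1565}{26167} \approx 0.059808$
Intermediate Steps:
$a{\left(J,M \right)} = \left(2 - \frac{M}{4}\right)^{2}$ ($a{\left(J,M \right)} = \left(2 + M \left(- \frac{1}{4}\right)\right)^{2} = \left(2 - \frac{M}{4}\right)^{2}$)
$m = 187$ ($m = 724 - 537 = 187$)
$G{\left(w \right)} = \frac{1}{w + \frac{\left(-8 + w\right)^{2}}{16}}$
$\frac{m}{2101} - G{\left(-22 \right)} = \frac{187}{2101} - \frac{16}{64 + \left(-22\right)^{2}} = 187 \cdot \frac{1}{2101} - \frac{16}{64 + 484} = \frac{17}{191} - \frac{16}{548} = \frac{17}{191} - 16 \cdot \frac{1}{548} = \frac{17}{191} - \frac{4}{137} = \frac{1565}{26167}$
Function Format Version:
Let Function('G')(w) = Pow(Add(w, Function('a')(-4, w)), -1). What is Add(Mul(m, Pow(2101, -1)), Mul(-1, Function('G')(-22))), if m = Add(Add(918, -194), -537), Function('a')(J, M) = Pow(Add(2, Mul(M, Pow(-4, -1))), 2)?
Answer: Rational(1565, 26167) ≈ 0.059808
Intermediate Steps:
Function('a')(J, M) = Pow(Add(2, Mul(Rational(-1, 4), M)), 2) (Function('a')(J, M) = Pow(Add(2, Mul(M, Rational(-1, 4))), 2) = Pow(Add(2, Mul(Rational(-1, 4), M)), 2))
m = 187 (m = Add(724, -537) = 187)
Function('G')(w) = Pow(Add(w, Mul(Rational(1, 16), Pow(Add(-8, w), 2))), -1)
Add(Mul(m, Pow(2101, -1)), Mul(-1, Function('G')(-22))) = Add(Mul(187, Pow(2101, -1)), Mul(-1, Mul(16, Pow(Add(64, Pow(-22, 2)), -1)))) = Add(Mul(187, Rational(1, 2101)), Mul(-1, Mul(16, Pow(Add(64, 484), -1)))) = Add(Rational(17, 191), Mul(-1, Mul(16, Pow(548, -1)))) = Add(Rational(17, 191), Mul(-1, Mul(16, Rational(1, 548)))) = Add(Rational(17, 191), Mul(-1, Rational(4, 137))) = Add(Rational(17, 191), Rational(-4, 137)) = Rational(1565, 26167)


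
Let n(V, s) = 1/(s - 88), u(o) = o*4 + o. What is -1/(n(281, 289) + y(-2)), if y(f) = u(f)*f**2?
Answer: 201/8039 ≈ 0.025003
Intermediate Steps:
u(o) = 5*o (u(o) = 4*o + o = 5*o)
n(V, s) = 1/(-88 + s)
y(f) = 5*f**3 (y(f) = (5*f)*f**2 = 5*f**3)
-1/(n(281, 289) + y(-2)) = -1/(1/(-88 + 289) + 5*(-2)**3) = -1/(1/201 + 5*(-8)) = -1/(1/201 - 40) = -1/(-8039/201) = -1*(-201/8039) = 201/8039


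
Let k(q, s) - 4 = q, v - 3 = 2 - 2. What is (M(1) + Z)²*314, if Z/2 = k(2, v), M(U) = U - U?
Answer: 45216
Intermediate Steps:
v = 3 (v = 3 + (2 - 2) = 3 + 0 = 3)
M(U) = 0
k(q, s) = 4 + q
Z = 12 (Z = 2*(4 + 2) = 2*6 = 12)
(M(1) + Z)²*314 = (0 + 12)²*314 = 12²*314 = 144*314 = 45216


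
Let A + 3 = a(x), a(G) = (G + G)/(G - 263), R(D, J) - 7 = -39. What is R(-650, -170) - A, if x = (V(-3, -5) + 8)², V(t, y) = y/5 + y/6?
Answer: -232133/8099 ≈ -28.662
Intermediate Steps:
V(t, y) = 11*y/30 (V(t, y) = y*(⅕) + y*(⅙) = y/5 + y/6 = 11*y/30)
R(D, J) = -32 (R(D, J) = 7 - 39 = -32)
x = 1369/36 (x = ((11/30)*(-5) + 8)² = (-11/6 + 8)² = (37/6)² = 1369/36 ≈ 38.028)
a(G) = 2*G/(-263 + G) (a(G) = (2*G)/(-263 + G) = 2*G/(-263 + G))
A = -27035/8099 (A = -3 + 2*(1369/36)/(-263 + 1369/36) = -3 + 2*(1369/36)/(-8099/36) = -3 + 2*(1369/36)*(-36/8099) = -3 - 2738/8099 = -27035/8099 ≈ -3.3381)
R(-650, -170) - A = -32 - 1*(-27035/8099) = -32 + 27035/8099 = -232133/8099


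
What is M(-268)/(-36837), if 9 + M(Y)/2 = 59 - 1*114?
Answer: 128/36837 ≈ 0.0034748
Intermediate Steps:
M(Y) = -128 (M(Y) = -18 + 2*(59 - 1*114) = -18 + 2*(59 - 114) = -18 + 2*(-55) = -18 - 110 = -128)
M(-268)/(-36837) = -128/(-36837) = -128*(-1/36837) = 128/36837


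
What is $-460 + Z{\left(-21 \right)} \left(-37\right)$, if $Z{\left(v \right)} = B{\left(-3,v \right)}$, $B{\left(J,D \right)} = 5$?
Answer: $-645$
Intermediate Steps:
$Z{\left(v \right)} = 5$
$-460 + Z{\left(-21 \right)} \left(-37\right) = -460 + 5 \left(-37\right) = -460 - 185 = -645$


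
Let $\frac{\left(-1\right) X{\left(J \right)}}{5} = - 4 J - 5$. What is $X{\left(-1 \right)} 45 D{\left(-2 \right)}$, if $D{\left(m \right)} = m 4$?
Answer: $-1800$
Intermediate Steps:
$D{\left(m \right)} = 4 m$
$X{\left(J \right)} = 25 + 20 J$ ($X{\left(J \right)} = - 5 \left(- 4 J - 5\right) = - 5 \left(-5 - 4 J\right) = 25 + 20 J$)
$X{\left(-1 \right)} 45 D{\left(-2 \right)} = \left(25 + 20 \left(-1\right)\right) 45 \cdot 4 \left(-2\right) = \left(25 - 20\right) 45 \left(-8\right) = 5 \cdot 45 \left(-8\right) = 225 \left(-8\right) = -1800$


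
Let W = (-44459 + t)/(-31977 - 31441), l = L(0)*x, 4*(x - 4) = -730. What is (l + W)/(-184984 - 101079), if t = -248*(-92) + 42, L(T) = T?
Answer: -21601/18141543334 ≈ -1.1907e-6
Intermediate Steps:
t = 22858 (t = 22816 + 42 = 22858)
x = -357/2 (x = 4 + (¼)*(-730) = 4 - 365/2 = -357/2 ≈ -178.50)
l = 0 (l = 0*(-357/2) = 0)
W = 21601/63418 (W = (-44459 + 22858)/(-31977 - 31441) = -21601/(-63418) = -21601*(-1/63418) = 21601/63418 ≈ 0.34061)
(l + W)/(-184984 - 101079) = (0 + 21601/63418)/(-184984 - 101079) = (21601/63418)/(-286063) = (21601/63418)*(-1/286063) = -21601/18141543334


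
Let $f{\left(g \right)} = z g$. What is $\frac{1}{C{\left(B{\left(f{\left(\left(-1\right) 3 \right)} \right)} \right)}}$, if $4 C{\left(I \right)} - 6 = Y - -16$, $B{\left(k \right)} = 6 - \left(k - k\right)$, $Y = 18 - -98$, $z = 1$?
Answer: $\frac{2}{69} \approx 0.028986$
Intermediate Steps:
$Y = 116$ ($Y = 18 + 98 = 116$)
$f{\left(g \right)} = g$ ($f{\left(g \right)} = 1 g = g$)
$B{\left(k \right)} = 6$ ($B{\left(k \right)} = 6 - 0 = 6 + 0 = 6$)
$C{\left(I \right)} = \frac{69}{2}$ ($C{\left(I \right)} = \frac{3}{2} + \frac{116 - -16}{4} = \frac{3}{2} + \frac{116 + 16}{4} = \frac{3}{2} + \frac{1}{4} \cdot 132 = \frac{3}{2} + 33 = \frac{69}{2}$)
$\frac{1}{C{\left(B{\left(f{\left(\left(-1\right) 3 \right)} \right)} \right)}} = \frac{1}{\frac{69}{2}} = \frac{2}{69}$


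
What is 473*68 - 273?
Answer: 31891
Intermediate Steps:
473*68 - 273 = 32164 - 273 = 31891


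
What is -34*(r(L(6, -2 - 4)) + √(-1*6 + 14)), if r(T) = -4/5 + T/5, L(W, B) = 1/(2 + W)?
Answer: 527/20 - 68*√2 ≈ -69.817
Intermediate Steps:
r(T) = -⅘ + T/5 (r(T) = -4*⅕ + T*(⅕) = -⅘ + T/5)
-34*(r(L(6, -2 - 4)) + √(-1*6 + 14)) = -34*((-⅘ + 1/(5*(2 + 6))) + √(-1*6 + 14)) = -34*((-⅘ + (⅕)/8) + √(-6 + 14)) = -34*((-⅘ + (⅕)*(⅛)) + √8) = -34*((-⅘ + 1/40) + 2*√2) = -34*(-31/40 + 2*√2) = 527/20 - 68*√2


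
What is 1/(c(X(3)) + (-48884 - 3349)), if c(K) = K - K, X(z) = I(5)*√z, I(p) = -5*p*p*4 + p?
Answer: -1/52233 ≈ -1.9145e-5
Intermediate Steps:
I(p) = p - 20*p² (I(p) = -5*p²*4 + p = -20*p² + p = p - 20*p²)
X(z) = -495*√z (X(z) = (5*(1 - 20*5))*√z = (5*(1 - 100))*√z = (5*(-99))*√z = -495*√z)
c(K) = 0
1/(c(X(3)) + (-48884 - 3349)) = 1/(0 + (-48884 - 3349)) = 1/(0 - 52233) = 1/(-52233) = -1/52233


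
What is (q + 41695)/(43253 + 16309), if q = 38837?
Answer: 4474/3309 ≈ 1.3521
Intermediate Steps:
(q + 41695)/(43253 + 16309) = (38837 + 41695)/(43253 + 16309) = 80532/59562 = 80532*(1/59562) = 4474/3309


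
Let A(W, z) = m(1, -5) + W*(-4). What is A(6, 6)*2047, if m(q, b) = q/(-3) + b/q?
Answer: -180136/3 ≈ -60045.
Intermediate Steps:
m(q, b) = -q/3 + b/q (m(q, b) = q*(-⅓) + b/q = -q/3 + b/q)
A(W, z) = -16/3 - 4*W (A(W, z) = (-⅓*1 - 5/1) + W*(-4) = (-⅓ - 5*1) - 4*W = (-⅓ - 5) - 4*W = -16/3 - 4*W)
A(6, 6)*2047 = (-16/3 - 4*6)*2047 = (-16/3 - 24)*2047 = -88/3*2047 = -180136/3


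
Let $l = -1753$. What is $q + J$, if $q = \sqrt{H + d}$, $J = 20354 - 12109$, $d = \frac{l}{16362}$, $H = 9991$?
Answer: $8245 + \frac{\sqrt{33021139778}}{1818} \approx 8345.0$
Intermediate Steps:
$d = - \frac{1753}{16362} \approx -0.10714$
$J = 8245$
$q = \frac{\sqrt{33021139778}}{1818}$ ($q = \sqrt{9991 - \frac{1753}{16362}} = \sqrt{\frac{163470989}{16362}} = \frac{\sqrt{33021139778}}{1818} \approx 99.954$)
$q + J = \frac{\sqrt{33021139778}}{1818} + 8245 = 8245 + \frac{\sqrt{33021139778}}{1818}$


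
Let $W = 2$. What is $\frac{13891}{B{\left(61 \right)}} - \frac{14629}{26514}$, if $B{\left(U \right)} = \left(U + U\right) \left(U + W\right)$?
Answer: $\frac{7107430}{5660739} \approx 1.2556$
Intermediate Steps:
$B{\left(U \right)} = 2 U \left(2 + U\right)$ ($B{\left(U \right)} = \left(U + U\right) \left(U + 2\right) = 2 U \left(2 + U\right)$)
$\frac{13891}{B{\left(61 \right)}} - \frac{14629}{26514} = \frac{13891}{2 \cdot 61 \left(2 + 61\right)} - \frac{14629}{26514} = \frac{13891}{2 \cdot 61 \cdot 63} - \frac{14629}{26514} = \frac{13891}{7686} - \frac{14629}{26514} = \frac{7107430}{5660739}$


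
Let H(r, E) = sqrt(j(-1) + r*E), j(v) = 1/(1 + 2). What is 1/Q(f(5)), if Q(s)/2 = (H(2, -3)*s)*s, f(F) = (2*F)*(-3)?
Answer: -I*sqrt(51)/30600 ≈ -0.00023338*I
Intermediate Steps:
j(v) = 1/3
f(F) = -6*F
H(r, E) = sqrt(1/3 + E*r) (H(r, E) = sqrt(1/3 + r*E) = sqrt(1/3 + E*r))
Q(s) = 2*I*sqrt(51)*s**2/3 (Q(s) = 2*(((sqrt(3 + 9*(-3)*2)/3)*s)*s) = 2*(((sqrt(3 - 54)/3)*s)*s) = 2*(((sqrt(-51)/3)*s)*s) = 2*((((I*sqrt(51))/3)*s)*s) = 2*(((I*sqrt(51)/3)*s)*s) = 2*((I*s*sqrt(51)/3)*s) = 2*(I*sqrt(51)*s**2/3) = 2*I*sqrt(51)*s**2/3)
1/Q(f(5)) = 1/(2*I*sqrt(51)*(-6*5)**2/3) = 1/((2/3)*I*sqrt(51)*(-30)**2) = 1/((2/3)*I*sqrt(51)*900) = 1/(600*I*sqrt(51)) = -I*sqrt(51)/30600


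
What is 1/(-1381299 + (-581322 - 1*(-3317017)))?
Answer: 1/1354396 ≈ 7.3834e-7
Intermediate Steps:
1/(-1381299 + (-581322 - 1*(-3317017))) = 1/(-1381299 + (-581322 + 3317017)) = 1/(-1381299 + 2735695) = 1/1354396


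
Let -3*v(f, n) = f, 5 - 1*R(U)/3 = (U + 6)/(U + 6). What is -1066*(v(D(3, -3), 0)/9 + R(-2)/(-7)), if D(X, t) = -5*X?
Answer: 77818/63 ≈ 1235.2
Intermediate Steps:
R(U) = 12 (R(U) = 15 - 3*(U + 6)/(U + 6) = 15 - 3*(6 + U)/(6 + U) = 15 - 3*1 = 15 - 3 = 12)
v(f, n) = -f/3
-1066*(v(D(3, -3), 0)/9 + R(-2)/(-7)) = -1066*(-(-5)*3/3/9 + 12/(-7)) = -1066*(-⅓*(-15)*(⅑) + 12*(-⅐)) = -1066*(5*(⅑) - 12/7) = -1066*(5/9 - 12/7) = -1066*(-73/63) = 77818/63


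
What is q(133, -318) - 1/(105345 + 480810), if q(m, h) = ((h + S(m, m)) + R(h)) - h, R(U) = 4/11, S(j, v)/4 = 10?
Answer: 260252809/6447705 ≈ 40.364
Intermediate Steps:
S(j, v) = 40 (S(j, v) = 4*10 = 40)
R(U) = 4/11 (R(U) = 4*(1/11) = 4/11)
q(m, h) = 444/11 (q(m, h) = ((h + 40) + 4/11) - h = ((40 + h) + 4/11) - h = (444/11 + h) - h = 444/11)
q(133, -318) - 1/(105345 + 480810) = 444/11 - 1/(105345 + 480810) = 444/11 - 1/586155 = 260252809/6447705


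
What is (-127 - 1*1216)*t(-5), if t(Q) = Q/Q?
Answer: -1343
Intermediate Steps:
t(Q) = 1
(-127 - 1*1216)*t(-5) = (-127 - 1*1216)*1 = (-127 - 1216)*1 = -1343*1 = -1343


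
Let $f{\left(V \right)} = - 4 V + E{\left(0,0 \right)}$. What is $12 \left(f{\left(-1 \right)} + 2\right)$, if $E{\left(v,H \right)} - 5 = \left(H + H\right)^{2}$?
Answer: $132$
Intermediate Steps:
$E{\left(v,H \right)} = 5 + 4 H^{2}$ ($E{\left(v,H \right)} = 5 + \left(H + H\right)^{2} = 5 + \left(2 H\right)^{2} = 5 + 4 H^{2}$)
$f{\left(V \right)} = 5 - 4 V$ ($f{\left(V \right)} = - 4 V + \left(5 + 4 \cdot 0^{2}\right) = - 4 V + \left(5 + 4 \cdot 0\right) = - 4 V + \left(5 + 0\right) = - 4 V + 5 = 5 - 4 V$)
$12 \left(f{\left(-1 \right)} + 2\right) = 12 \left(\left(5 - -4\right) + 2\right) = 12 \left(\left(5 + 4\right) + 2\right) = 12 \left(9 + 2\right) = 12 \cdot 11 = 132$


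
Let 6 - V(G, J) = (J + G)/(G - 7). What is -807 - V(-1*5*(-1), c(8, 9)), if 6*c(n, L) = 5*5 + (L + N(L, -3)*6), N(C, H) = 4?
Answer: -2461/3 ≈ -820.33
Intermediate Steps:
c(n, L) = 49/6 + L/6 (c(n, L) = (5*5 + (L + 4*6))/6 = (25 + (L + 24))/6 = (25 + (24 + L))/6 = (49 + L)/6 = 49/6 + L/6)
V(G, J) = 6 - (G + J)/(-7 + G) (V(G, J) = 6 - (J + G)/(G - 7) = 6 - (G + J)/(-7 + G))
-807 - V(-1*5*(-1), c(8, 9)) = -807 - (-42 - (49/6 + (⅙)*9) + 5*(-1*5*(-1)))/(-7 - 1*5*(-1)) = -807 - (-42 - (49/6 + 3/2) + 5*(-5*(-1)))/(-7 - 5*(-1)) = -807 - (-42 - 1*29/3 + 5*5)/(-7 + 5) = -807 - (-42 - 29/3 + 25)/(-2) = -807 - (-1)*(-80)/(2*3) = -807 - 1*40/3 = -807 - 40/3 = -2461/3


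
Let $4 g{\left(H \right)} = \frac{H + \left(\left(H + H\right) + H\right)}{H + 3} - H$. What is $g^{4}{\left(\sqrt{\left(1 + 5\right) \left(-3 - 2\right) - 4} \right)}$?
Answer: $\frac{289 \left(- 132 \sqrt{34} + 953 i\right)}{64 \left(- 599 i + 300 \sqrt{34}\right)} \approx -2.5323 + 1.5929 i$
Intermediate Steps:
$g{\left(H \right)} = - \frac{H}{4} + \frac{H}{3 + H}$ ($g{\left(H \right)} = \frac{\frac{H + \left(\left(H + H\right) + H\right)}{H + 3} - H}{4} = \frac{\frac{H + \left(2 H + H\right)}{3 + H} - H}{4} = \frac{\frac{H + 3 H}{3 + H} - H}{4} = \frac{\frac{4 H}{3 + H} - H}{4} = \frac{- H + \frac{4 H}{3 + H}}{4} = - \frac{H}{4} + \frac{H}{3 + H}$)
$g^{4}{\left(\sqrt{\left(1 + 5\right) \left(-3 - 2\right) - 4} \right)} = \left(\frac{\sqrt{\left(1 + 5\right) \left(-3 - 2\right) - 4} \left(1 - \sqrt{\left(1 + 5\right) \left(-3 - 2\right) - 4}\right)}{4 \left(3 + \sqrt{\left(1 + 5\right) \left(-3 - 2\right) - 4}\right)}\right)^{4} = \left(\frac{\sqrt{6 \left(-5\right) - 4} \left(1 - \sqrt{6 \left(-5\right) - 4}\right)}{4 \left(3 + \sqrt{6 \left(-5\right) - 4}\right)}\right)^{4} = \left(\frac{\sqrt{-30 - 4} \left(1 - \sqrt{-30 - 4}\right)}{4 \left(3 + \sqrt{-30 - 4}\right)}\right)^{4} = \left(\frac{\sqrt{-34} \left(1 - \sqrt{-34}\right)}{4 \left(3 + \sqrt{-34}\right)}\right)^{4} = \left(\frac{i \sqrt{34} \left(1 - i \sqrt{34}\right)}{4 \left(3 + i \sqrt{34}\right)}\right)^{4} = \frac{289 \left(1 - i \sqrt{34}\right)^{4}}{64 \left(3 + i \sqrt{34}\right)^{4}}$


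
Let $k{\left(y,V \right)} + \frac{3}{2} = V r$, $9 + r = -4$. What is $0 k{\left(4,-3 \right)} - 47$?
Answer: $-47$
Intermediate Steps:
$r = -13$ ($r = -9 - 4 = -13$)
$k{\left(y,V \right)} = - \frac{3}{2} - 13 V$ ($k{\left(y,V \right)} = - \frac{3}{2} + V \left(-13\right) = - \frac{3}{2} - 13 V$)
$0 k{\left(4,-3 \right)} - 47 = 0 \left(- \frac{3}{2} - -39\right) - 47 = 0 \left(- \frac{3}{2} + 39\right) - 47 = 0 \cdot \frac{75}{2} - 47 = 0 - 47 = -47$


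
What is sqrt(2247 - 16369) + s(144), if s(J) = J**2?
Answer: 20736 + I*sqrt(14122) ≈ 20736.0 + 118.84*I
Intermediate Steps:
sqrt(2247 - 16369) + s(144) = sqrt(2247 - 16369) + 144**2 = sqrt(-14122) + 20736 = I*sqrt(14122) + 20736 = 20736 + I*sqrt(14122)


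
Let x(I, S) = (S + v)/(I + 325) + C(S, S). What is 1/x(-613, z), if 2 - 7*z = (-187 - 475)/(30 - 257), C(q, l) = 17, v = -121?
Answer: 152544/2657407 ≈ 0.057403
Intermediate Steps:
z = -208/1589 (z = 2/7 - (-187 - 475)/(7*(30 - 257)) = 2/7 - (-662)/(7*(-227)) = 2/7 - (-662)*(-1)/(7*227) = 2/7 - ⅐*662/227 = 2/7 - 662/1589 = -208/1589 ≈ -0.13090)
x(I, S) = 17 + (-121 + S)/(325 + I) (x(I, S) = (S - 121)/(I + 325) + 17 = (-121 + S)/(325 + I) + 17 = 17 + (-121 + S)/(325 + I))
1/x(-613, z) = 1/((5404 - 208/1589 + 17*(-613))/(325 - 613)) = 1/((5404 - 208/1589 - 10421)/(-288)) = 1/(-1/288*(-7972221/1589)) = 1/(2657407/152544) = 152544/2657407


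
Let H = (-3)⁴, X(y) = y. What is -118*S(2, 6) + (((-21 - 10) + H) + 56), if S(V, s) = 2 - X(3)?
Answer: 224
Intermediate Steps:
H = 81
S(V, s) = -1 (S(V, s) = 2 - 1*3 = 2 - 3 = -1)
-118*S(2, 6) + (((-21 - 10) + H) + 56) = -118*(-1) + (((-21 - 10) + 81) + 56) = 118 + ((-31 + 81) + 56) = 118 + (50 + 56) = 118 + 106 = 224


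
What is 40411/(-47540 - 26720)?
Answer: -40411/74260 ≈ -0.54418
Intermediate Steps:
40411/(-47540 - 26720) = 40411/(-74260) = 40411*(-1/74260) = -40411/74260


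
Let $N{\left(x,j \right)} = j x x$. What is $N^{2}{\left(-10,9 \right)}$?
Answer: $810000$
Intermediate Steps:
$N{\left(x,j \right)} = j x^{2}$
$N^{2}{\left(-10,9 \right)} = \left(9 \left(-10\right)^{2}\right)^{2} = \left(9 \cdot 100\right)^{2} = 900^{2} = 810000$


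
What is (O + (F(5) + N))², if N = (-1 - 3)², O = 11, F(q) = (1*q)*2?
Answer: 1369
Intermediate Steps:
F(q) = 2*q (F(q) = q*2 = 2*q)
N = 16 (N = (-4)² = 16)
(O + (F(5) + N))² = (11 + (2*5 + 16))² = (11 + (10 + 16))² = (11 + 26)² = 37² = 1369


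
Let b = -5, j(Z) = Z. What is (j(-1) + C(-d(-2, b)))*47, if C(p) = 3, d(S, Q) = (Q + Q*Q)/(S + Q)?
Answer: 94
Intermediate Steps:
d(S, Q) = (Q + Q**2)/(Q + S)
(j(-1) + C(-d(-2, b)))*47 = (-1 + 3)*47 = 2*47 = 94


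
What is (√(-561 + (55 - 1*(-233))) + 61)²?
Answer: (61 + I*√273)² ≈ 3448.0 + 2015.8*I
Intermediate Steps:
(√(-561 + (55 - 1*(-233))) + 61)² = (√(-561 + (55 + 233)) + 61)² = (√(-561 + 288) + 61)² = (√(-273) + 61)² = (I*√273 + 61)² = (61 + I*√273)²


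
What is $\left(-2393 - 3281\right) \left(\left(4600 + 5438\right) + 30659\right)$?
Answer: $-230914778$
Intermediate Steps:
$\left(-2393 - 3281\right) \left(\left(4600 + 5438\right) + 30659\right) = - 5674 \left(10038 + 30659\right) = \left(-5674\right) 40697 = -230914778$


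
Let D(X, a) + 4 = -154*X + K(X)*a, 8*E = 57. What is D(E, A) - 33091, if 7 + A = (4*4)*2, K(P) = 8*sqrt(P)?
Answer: -136769/4 + 50*sqrt(114) ≈ -33658.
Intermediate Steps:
E = 57/8 (E = (1/8)*57 = 57/8 ≈ 7.1250)
A = 25 (A = -7 + (4*4)*2 = -7 + 16*2 = -7 + 32 = 25)
D(X, a) = -4 - 154*X + 8*a*sqrt(X) (D(X, a) = -4 + (-154*X + (8*sqrt(X))*a) = -4 + (-154*X + 8*a*sqrt(X)) = -4 - 154*X + 8*a*sqrt(X))
D(E, A) - 33091 = (-4 - 154*57/8 + 8*25*sqrt(57/8)) - 33091 = (-4 - 4389/4 + 8*25*(sqrt(114)/4)) - 33091 = (-4 - 4389/4 + 50*sqrt(114)) - 33091 = (-4405/4 + 50*sqrt(114)) - 33091 = -136769/4 + 50*sqrt(114)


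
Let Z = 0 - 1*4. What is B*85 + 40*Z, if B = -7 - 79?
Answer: -7470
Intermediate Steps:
Z = -4 (Z = 0 - 4 = -4)
B = -86
B*85 + 40*Z = -86*85 + 40*(-4) = -7310 - 160 = -7470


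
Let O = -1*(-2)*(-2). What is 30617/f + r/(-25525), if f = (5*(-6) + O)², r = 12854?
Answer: 45096453/1735700 ≈ 25.982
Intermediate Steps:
O = -4 (O = 2*(-2) = -4)
f = 1156 (f = (5*(-6) - 4)² = (-30 - 4)² = (-34)² = 1156)
30617/f + r/(-25525) = 30617/1156 + 12854/(-25525) = 30617*(1/1156) + 12854*(-1/25525) = 1801/68 - 12854/25525 = 45096453/1735700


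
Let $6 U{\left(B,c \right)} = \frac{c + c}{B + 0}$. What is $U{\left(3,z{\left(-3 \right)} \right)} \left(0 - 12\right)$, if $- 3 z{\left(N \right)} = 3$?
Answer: $\frac{4}{3} \approx 1.3333$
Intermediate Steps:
$z{\left(N \right)} = -1$ ($z{\left(N \right)} = \left(- \frac{1}{3}\right) 3 = -1$)
$U{\left(B,c \right)} = \frac{c}{3 B}$ ($U{\left(B,c \right)} = \frac{\left(c + c\right) \frac{1}{B + 0}}{6} = \frac{2 c \frac{1}{B}}{6} = \frac{c}{3 B}$)
$U{\left(3,z{\left(-3 \right)} \right)} \left(0 - 12\right) = \frac{1}{3} \left(-1\right) \frac{1}{3} \left(0 - 12\right) = \frac{1}{3} \left(-1\right) \frac{1}{3} \left(-12\right) = \left(- \frac{1}{9}\right) \left(-12\right) = \frac{4}{3}$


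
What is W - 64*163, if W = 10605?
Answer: 173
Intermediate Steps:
W - 64*163 = 10605 - 64*163 = 10605 - 1*10432 = 10605 - 10432 = 173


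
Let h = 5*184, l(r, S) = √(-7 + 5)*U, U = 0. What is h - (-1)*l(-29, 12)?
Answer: 920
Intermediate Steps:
l(r, S) = 0 (l(r, S) = √(-7 + 5)*0 = √(-2)*0 = (I*√2)*0 = 0)
h = 920
h - (-1)*l(-29, 12) = 920 - (-1)*0 = 920 - 1*0 = 920 + 0 = 920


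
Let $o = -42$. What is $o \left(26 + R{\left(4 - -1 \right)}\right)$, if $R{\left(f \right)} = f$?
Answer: $-1302$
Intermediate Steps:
$o \left(26 + R{\left(4 - -1 \right)}\right) = - 42 \left(26 + \left(4 - -1\right)\right) = - 42 \left(26 + \left(4 + 1\right)\right) = - 42 \left(26 + 5\right) = \left(-42\right) 31 = -1302$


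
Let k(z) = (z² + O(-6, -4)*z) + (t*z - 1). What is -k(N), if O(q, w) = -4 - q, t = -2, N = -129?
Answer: -16640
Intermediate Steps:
k(z) = -1 + z² (k(z) = (z² + (-4 - 1*(-6))*z) + (-2*z - 1) = (z² + (-4 + 6)*z) + (-1 - 2*z) = (z² + 2*z) + (-1 - 2*z) = -1 + z²)
-k(N) = -(-1 + (-129)²) = -(-1 + 16641) = -1*16640 = -16640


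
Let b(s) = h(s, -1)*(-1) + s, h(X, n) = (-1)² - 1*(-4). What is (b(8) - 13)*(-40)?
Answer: 400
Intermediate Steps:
h(X, n) = 5 (h(X, n) = 1 + 4 = 5)
b(s) = -5 + s (b(s) = 5*(-1) + s = -5 + s)
(b(8) - 13)*(-40) = ((-5 + 8) - 13)*(-40) = (3 - 13)*(-40) = -10*(-40) = 400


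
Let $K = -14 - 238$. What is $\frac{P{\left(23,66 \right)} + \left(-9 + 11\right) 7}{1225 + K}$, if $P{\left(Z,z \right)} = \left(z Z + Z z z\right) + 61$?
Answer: $\frac{101781}{973} \approx 104.61$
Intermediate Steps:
$K = -252$ ($K = -14 - 238 = -252$)
$P{\left(Z,z \right)} = 61 + Z z + Z z^{2}$ ($P{\left(Z,z \right)} = \left(Z z + Z z^{2}\right) + 61 = 61 + Z z + Z z^{2}$)
$\frac{P{\left(23,66 \right)} + \left(-9 + 11\right) 7}{1225 + K} = \frac{\left(61 + 23 \cdot 66 + 23 \cdot 66^{2}\right) + \left(-9 + 11\right) 7}{1225 - 252} = \frac{\left(61 + 1518 + 23 \cdot 4356\right) + 2 \cdot 7}{973} = \left(\left(61 + 1518 + 100188\right) + 14\right) \frac{1}{973} = \left(101767 + 14\right) \frac{1}{973} = 101781 \cdot \frac{1}{973} = \frac{101781}{973}$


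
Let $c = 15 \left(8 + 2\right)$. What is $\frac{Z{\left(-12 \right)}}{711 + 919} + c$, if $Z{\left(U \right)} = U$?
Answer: $\frac{122244}{815} \approx 149.99$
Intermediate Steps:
$c = 150$ ($c = 15 \cdot 10 = 150$)
$\frac{Z{\left(-12 \right)}}{711 + 919} + c = \frac{1}{711 + 919} \left(-12\right) + 150 = \frac{1}{1630} \left(-12\right) + 150 = - \frac{6}{815} + 150 = \frac{122244}{815}$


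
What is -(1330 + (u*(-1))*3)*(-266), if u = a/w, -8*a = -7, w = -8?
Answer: 11323753/32 ≈ 3.5387e+5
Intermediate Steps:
a = 7/8 (a = -1/8*(-7) = 7/8 ≈ 0.87500)
u = -7/64 (u = (7/8)/(-8) = (7/8)*(-1/8) = -7/64 ≈ -0.10938)
-(1330 + (u*(-1))*3)*(-266) = -(1330 - 7/64*(-1)*3)*(-266) = -(1330 + (7/64)*3)*(-266) = -(1330 + 21/64)*(-266) = -85141*(-266)/64 = -1*(-11323753/32) = 11323753/32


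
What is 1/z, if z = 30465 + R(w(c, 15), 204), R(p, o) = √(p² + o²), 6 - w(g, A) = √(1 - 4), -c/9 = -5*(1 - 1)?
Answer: 1/(30465 + √3*√(13883 - 4*I*√3)) ≈ 3.2606e-5 + 0.e-10*I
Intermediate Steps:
c = 0 (c = -(-45)*(1 - 1) = -(-45)*0 = -9*0 = 0)
w(g, A) = 6 - I*√3 (w(g, A) = 6 - √(1 - 4) = 6 - √(-3) = 6 - I*√3)
R(p, o) = √(o² + p²)
z = 30465 + √(41616 + (6 - I*√3)²) (z = 30465 + √(204² + (6 - I*√3)²) = 30465 + √(41616 + (6 - I*√3)²) ≈ 30669.0 - 0.050923*I)
1/z = 1/(30465 + √(41649 - 12*I*√3))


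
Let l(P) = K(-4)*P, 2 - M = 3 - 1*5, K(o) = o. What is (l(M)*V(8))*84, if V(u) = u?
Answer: -10752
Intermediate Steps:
M = 4 (M = 2 - (3 - 1*5) = 2 - (3 - 5) = 2 - 1*(-2) = 2 + 2 = 4)
l(P) = -4*P
(l(M)*V(8))*84 = (-4*4*8)*84 = -16*8*84 = -128*84 = -10752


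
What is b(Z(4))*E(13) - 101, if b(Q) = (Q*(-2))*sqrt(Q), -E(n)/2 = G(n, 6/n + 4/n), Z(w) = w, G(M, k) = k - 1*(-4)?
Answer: 671/13 ≈ 51.615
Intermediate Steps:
G(M, k) = 4 + k (G(M, k) = k + 4 = 4 + k)
E(n) = -8 - 20/n (E(n) = -2*(4 + (6/n + 4/n)) = -2*(4 + 10/n) = -8 - 20/n)
b(Q) = -2*Q**(3/2) (b(Q) = (-2*Q)*sqrt(Q) = -2*Q**(3/2))
b(Z(4))*E(13) - 101 = (-2*4**(3/2))*(-8 - 20/13) - 101 = (-2*8)*(-8 - 20*1/13) - 101 = -16*(-8 - 20/13) - 101 = -16*(-124/13) - 101 = 1984/13 - 101 = 671/13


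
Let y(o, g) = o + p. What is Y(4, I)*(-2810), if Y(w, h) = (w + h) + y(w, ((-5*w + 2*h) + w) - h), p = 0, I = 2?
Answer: -28100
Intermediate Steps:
y(o, g) = o (y(o, g) = o + 0 = o)
Y(w, h) = h + 2*w (Y(w, h) = (w + h) + w = (h + w) + w = h + 2*w)
Y(4, I)*(-2810) = (2 + 2*4)*(-2810) = (2 + 8)*(-2810) = 10*(-2810) = -28100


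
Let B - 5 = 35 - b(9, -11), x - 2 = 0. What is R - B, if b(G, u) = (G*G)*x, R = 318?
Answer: 440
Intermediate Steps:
x = 2 (x = 2 + 0 = 2)
b(G, u) = 2*G² (b(G, u) = (G*G)*2 = G²*2 = 2*G²)
B = -122 (B = 5 + (35 - 2*9²) = 5 + (35 - 2*81) = 5 + (35 - 1*162) = 5 + (35 - 162) = 5 - 127 = -122)
R - B = 318 - 1*(-122) = 318 + 122 = 440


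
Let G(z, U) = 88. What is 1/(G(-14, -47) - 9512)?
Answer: -1/9424 ≈ -0.00010611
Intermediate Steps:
1/(G(-14, -47) - 9512) = 1/(88 - 9512) = 1/(-9424) = -1/9424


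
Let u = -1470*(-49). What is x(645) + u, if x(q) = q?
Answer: 72675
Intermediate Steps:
u = 72030
x(645) + u = 645 + 72030 = 72675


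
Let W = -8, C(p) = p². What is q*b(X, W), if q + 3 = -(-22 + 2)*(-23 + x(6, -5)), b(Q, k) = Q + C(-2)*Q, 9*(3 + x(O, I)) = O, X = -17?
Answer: 129965/3 ≈ 43322.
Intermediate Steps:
x(O, I) = -3 + O/9
b(Q, k) = 5*Q (b(Q, k) = Q + (-2)²*Q = Q + 4*Q = 5*Q)
q = -1529/3 (q = -3 - (-22 + 2)*(-23 + (-3 + (⅑)*6)) = -3 - (-20)*(-23 + (-3 + ⅔)) = -3 - (-20)*(-23 - 7/3) = -3 - (-20)*(-76)/3 = -3 - 1*1520/3 = -3 - 1520/3 = -1529/3 ≈ -509.67)
q*b(X, W) = -7645*(-17)/3 = -1529/3*(-85) = 129965/3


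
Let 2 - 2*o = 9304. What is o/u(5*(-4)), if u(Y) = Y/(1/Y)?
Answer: -4651/400 ≈ -11.628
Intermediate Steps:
o = -4651 (o = 1 - ½*9304 = 1 - 4652 = -4651)
u(Y) = Y² (u(Y) = Y*Y = Y²)
o/u(5*(-4)) = -4651/((5*(-4))²) = -4651/((-20)²) = -4651/400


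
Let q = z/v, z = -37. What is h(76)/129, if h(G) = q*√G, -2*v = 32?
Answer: 37*√19/1032 ≈ 0.15628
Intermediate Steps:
v = -16 (v = -½*32 = -16)
q = 37/16 (q = -37/(-16) = -37*(-1/16) = 37/16 ≈ 2.3125)
h(G) = 37*√G/16
h(76)/129 = (37*√76/16)/129 = (37*(2*√19)/16)*(1/129) = (37*√19/8)*(1/129) = 37*√19/1032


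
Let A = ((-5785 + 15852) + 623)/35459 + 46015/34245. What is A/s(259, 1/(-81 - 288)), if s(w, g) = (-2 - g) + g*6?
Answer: -16381344467/20049334157 ≈ -0.81705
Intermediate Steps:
s(w, g) = -2 + 5*g (s(w, g) = (-2 - g) + 6*g = -2 + 5*g)
A = 399544987/242858691 (A = (10067 + 623)*(1/35459) + 46015*(1/34245) = 10690*(1/35459) + 9203/6849 = 10690/35459 + 9203/6849 = 399544987/242858691 ≈ 1.6452)
A/s(259, 1/(-81 - 288)) = 399544987/(242858691*(-2 + 5/(-81 - 288))) = 399544987/(242858691*(-2 + 5/(-369))) = 399544987/(242858691*(-2 + 5*(-1/369))) = 399544987/(242858691*(-2 - 5/369)) = 399544987/(242858691*(-743/369)) = (399544987/242858691)*(-369/743) = -16381344467/20049334157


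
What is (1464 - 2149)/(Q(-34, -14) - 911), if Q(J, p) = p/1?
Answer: 137/185 ≈ 0.74054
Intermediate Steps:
Q(J, p) = p (Q(J, p) = p*1 = p)
(1464 - 2149)/(Q(-34, -14) - 911) = (1464 - 2149)/(-14 - 911) = -685/(-925) = -685*(-1/925) = 137/185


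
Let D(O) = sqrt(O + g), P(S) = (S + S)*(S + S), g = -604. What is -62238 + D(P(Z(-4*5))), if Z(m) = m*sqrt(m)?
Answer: -62238 + 2*I*sqrt(8151) ≈ -62238.0 + 180.57*I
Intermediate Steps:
Z(m) = m**(3/2)
P(S) = 4*S**2 (P(S) = (2*S)*(2*S) = 4*S**2)
D(O) = sqrt(-604 + O) (D(O) = sqrt(O - 604) = sqrt(-604 + O))
-62238 + D(P(Z(-4*5))) = -62238 + sqrt(-604 + 4*((-4*5)**(3/2))**2) = -62238 + sqrt(-604 + 4*((-20)**(3/2))**2) = -62238 + sqrt(-604 + 4*(-40*I*sqrt(5))**2) = -62238 + sqrt(-604 + 4*(-8000)) = -62238 + sqrt(-604 - 32000) = -62238 + sqrt(-32604) = -62238 + 2*I*sqrt(8151)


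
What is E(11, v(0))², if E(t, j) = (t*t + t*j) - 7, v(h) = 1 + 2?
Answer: 21609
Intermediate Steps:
v(h) = 3
E(t, j) = -7 + t² + j*t (E(t, j) = (t² + j*t) - 7 = -7 + t² + j*t)
E(11, v(0))² = (-7 + 11² + 3*11)² = (-7 + 121 + 33)² = 147² = 21609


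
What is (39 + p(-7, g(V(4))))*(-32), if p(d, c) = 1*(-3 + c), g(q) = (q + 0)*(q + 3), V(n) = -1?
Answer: -1088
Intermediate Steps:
g(q) = q*(3 + q)
p(d, c) = -3 + c
(39 + p(-7, g(V(4))))*(-32) = (39 + (-3 - (3 - 1)))*(-32) = (39 + (-3 - 1*2))*(-32) = (39 + (-3 - 2))*(-32) = (39 - 5)*(-32) = 34*(-32) = -1088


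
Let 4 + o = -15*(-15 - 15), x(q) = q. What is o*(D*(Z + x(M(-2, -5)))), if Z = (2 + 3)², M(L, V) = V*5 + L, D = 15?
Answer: -13380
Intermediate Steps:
M(L, V) = L + 5*V (M(L, V) = 5*V + L = L + 5*V)
o = 446 (o = -4 - 15*(-15 - 15) = -4 - 15*(-30) = -4 + 450 = 446)
Z = 25 (Z = 5² = 25)
o*(D*(Z + x(M(-2, -5)))) = 446*(15*(25 + (-2 + 5*(-5)))) = 446*(15*(25 + (-2 - 25))) = 446*(15*(25 - 27)) = 446*(15*(-2)) = 446*(-30) = -13380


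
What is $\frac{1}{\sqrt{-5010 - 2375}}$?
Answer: $- \frac{i \sqrt{7385}}{7385} \approx - 0.011637 i$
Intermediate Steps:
$\frac{1}{\sqrt{-5010 - 2375}} = \frac{1}{\sqrt{-7385}} = \frac{1}{i \sqrt{7385}} = - \frac{i \sqrt{7385}}{7385}$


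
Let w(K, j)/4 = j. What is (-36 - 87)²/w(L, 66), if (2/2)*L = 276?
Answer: 5043/88 ≈ 57.307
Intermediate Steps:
L = 276
w(K, j) = 4*j
(-36 - 87)²/w(L, 66) = (-36 - 87)²/((4*66)) = (-123)²/264 = 15129*(1/264) = 5043/88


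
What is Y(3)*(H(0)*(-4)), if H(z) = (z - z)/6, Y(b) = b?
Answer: 0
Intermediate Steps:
H(z) = 0 (H(z) = 0*(⅙) = 0)
Y(3)*(H(0)*(-4)) = 3*(0*(-4)) = 3*0 = 0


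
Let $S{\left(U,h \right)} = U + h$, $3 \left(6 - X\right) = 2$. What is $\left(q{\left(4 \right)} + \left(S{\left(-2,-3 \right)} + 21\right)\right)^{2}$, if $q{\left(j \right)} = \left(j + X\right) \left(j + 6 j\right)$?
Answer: $\frac{692224}{9} \approx 76914.0$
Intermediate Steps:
$X = \frac{16}{3}$ ($X = 6 - \frac{2}{3} = \frac{16}{3} \approx 5.3333$)
$q{\left(j \right)} = 7 j \left(\frac{16}{3} + j\right)$ ($q{\left(j \right)} = \left(j + \frac{16}{3}\right) \left(j + 6 j\right) = \left(\frac{16}{3} + j\right) 7 j = 7 j \left(\frac{16}{3} + j\right)$)
$\left(q{\left(4 \right)} + \left(S{\left(-2,-3 \right)} + 21\right)\right)^{2} = \left(\frac{7}{3} \cdot 4 \left(16 + 3 \cdot 4\right) + \left(\left(-2 - 3\right) + 21\right)\right)^{2} = \left(\frac{7}{3} \cdot 4 \left(16 + 12\right) + \left(-5 + 21\right)\right)^{2} = \left(\frac{7}{3} \cdot 4 \cdot 28 + 16\right)^{2} = \left(\frac{784}{3} + 16\right)^{2} = \left(\frac{832}{3}\right)^{2} = \frac{692224}{9}$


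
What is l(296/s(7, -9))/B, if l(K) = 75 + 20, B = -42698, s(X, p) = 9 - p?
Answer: -95/42698 ≈ -0.0022249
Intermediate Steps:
l(K) = 95
l(296/s(7, -9))/B = 95/(-42698) = 95*(-1/42698) = -95/42698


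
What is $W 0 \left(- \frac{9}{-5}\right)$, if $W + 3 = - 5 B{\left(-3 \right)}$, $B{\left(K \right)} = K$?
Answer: $0$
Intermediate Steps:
$W = 12$ ($W = -3 - -15 = -3 + 15 = 12$)
$W 0 \left(- \frac{9}{-5}\right) = 12 \cdot 0 \left(- \frac{9}{-5}\right) = 0 \left(\left(-9\right) \left(- \frac{1}{5}\right)\right) = 0 \cdot \frac{9}{5} = 0$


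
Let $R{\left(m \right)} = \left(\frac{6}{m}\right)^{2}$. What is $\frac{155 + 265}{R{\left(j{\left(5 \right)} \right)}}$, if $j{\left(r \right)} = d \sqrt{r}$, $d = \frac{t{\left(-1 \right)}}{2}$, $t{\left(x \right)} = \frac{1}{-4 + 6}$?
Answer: $\frac{175}{48} \approx 3.6458$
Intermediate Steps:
$t{\left(x \right)} = \frac{1}{2}$
$d = \frac{1}{4}$ ($d = \frac{1}{2 \cdot 2} = \frac{1}{2} \cdot \frac{1}{2} = \frac{1}{4} \approx 0.25$)
$j{\left(r \right)} = \frac{\sqrt{r}}{4}$
$R{\left(m \right)} = \frac{36}{m^{2}}$
$\frac{155 + 265}{R{\left(j{\left(5 \right)} \right)}} = \frac{155 + 265}{36 \frac{1}{\frac{5}{16}}} = \frac{420}{36 \cdot \frac{16}{5}} = \frac{420}{\frac{576}{5}} = 420 \cdot \frac{5}{576} = \frac{175}{48}$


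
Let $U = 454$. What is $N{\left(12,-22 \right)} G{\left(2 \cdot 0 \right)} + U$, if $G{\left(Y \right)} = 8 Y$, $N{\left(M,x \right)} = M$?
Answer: $454$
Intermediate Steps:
$N{\left(12,-22 \right)} G{\left(2 \cdot 0 \right)} + U = 12 \cdot 8 \cdot 2 \cdot 0 + 454 = 12 \cdot 8 \cdot 0 + 454 = 12 \cdot 0 + 454 = 0 + 454 = 454$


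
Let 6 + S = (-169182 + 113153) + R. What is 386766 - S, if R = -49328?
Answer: 492129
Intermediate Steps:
S = -105363 (S = -6 + ((-169182 + 113153) - 49328) = -6 + (-56029 - 49328) = -6 - 105357 = -105363)
386766 - S = 386766 - 1*(-105363) = 386766 + 105363 = 492129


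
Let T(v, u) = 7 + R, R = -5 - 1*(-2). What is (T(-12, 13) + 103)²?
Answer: 11449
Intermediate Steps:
R = -3 (R = -5 + 2 = -3)
T(v, u) = 4 (T(v, u) = 7 - 3 = 4)
(T(-12, 13) + 103)² = (4 + 103)² = 107² = 11449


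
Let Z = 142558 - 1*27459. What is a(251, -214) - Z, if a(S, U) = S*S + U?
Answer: -52312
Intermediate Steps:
Z = 115099 (Z = 142558 - 27459 = 115099)
a(S, U) = U + S**2 (a(S, U) = S**2 + U = U + S**2)
a(251, -214) - Z = (-214 + 251**2) - 1*115099 = (-214 + 63001) - 115099 = 62787 - 115099 = -52312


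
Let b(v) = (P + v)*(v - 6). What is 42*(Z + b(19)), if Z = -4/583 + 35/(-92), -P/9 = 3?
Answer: -117577257/26818 ≈ -4384.3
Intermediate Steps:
P = -27 (P = -9*3 = -27)
Z = -20773/53636 (Z = -4*1/583 + 35*(-1/92) = -4/583 - 35/92 = -20773/53636 ≈ -0.38730)
b(v) = (-27 + v)*(-6 + v) (b(v) = (-27 + v)*(v - 6) = (-27 + v)*(-6 + v))
42*(Z + b(19)) = 42*(-20773/53636 + (162 + 19² - 33*19)) = 42*(-20773/53636 + (162 + 361 - 627)) = 42*(-20773/53636 - 104) = 42*(-5598917/53636) = -117577257/26818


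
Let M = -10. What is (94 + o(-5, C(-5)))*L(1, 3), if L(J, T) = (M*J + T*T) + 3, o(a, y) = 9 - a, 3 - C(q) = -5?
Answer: 216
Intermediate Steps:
C(q) = 8 (C(q) = 3 - 1*(-5) = 3 + 5 = 8)
L(J, T) = 3 + T**2 - 10*J (L(J, T) = (-10*J + T*T) + 3 = (-10*J + T**2) + 3 = (T**2 - 10*J) + 3 = 3 + T**2 - 10*J)
(94 + o(-5, C(-5)))*L(1, 3) = (94 + (9 - 1*(-5)))*(3 + 3**2 - 10*1) = (94 + (9 + 5))*(3 + 9 - 10) = (94 + 14)*2 = 108*2 = 216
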